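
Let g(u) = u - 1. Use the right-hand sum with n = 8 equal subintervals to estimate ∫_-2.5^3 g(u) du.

-2.234375

Δu = (3 − (-2.5))/8 = 0.6875.
Right endpoints: -1.8125, -1.125, -0.4375, 0.25, 0.9375, 1.625, 2.3125, 3.
g(-1.8125) = -2.8125, g(-1.125) = -2.125, g(-0.4375) = -1.4375, g(0.25) = -0.75, g(0.9375) = -0.0625, g(1.625) = 0.625, g(2.3125) = 1.3125, g(3) = 2.
Sum = Δu · [g(-1.8125) + g(-1.125) + g(-0.4375) + ...].
Sum = -2.234375.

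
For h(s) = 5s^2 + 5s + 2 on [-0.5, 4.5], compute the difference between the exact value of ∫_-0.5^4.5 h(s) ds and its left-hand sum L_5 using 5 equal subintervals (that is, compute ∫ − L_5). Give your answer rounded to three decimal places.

Exact integral: ∫_-0.5^4.5 h(s) ds ≈ 212.08333.
L_5 = 153.75.
Error ≈ 212.08333 − 153.75 ≈ 58.333.

58.333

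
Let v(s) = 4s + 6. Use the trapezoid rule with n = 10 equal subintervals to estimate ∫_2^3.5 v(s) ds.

Δs = (3.5 − 2)/10 = 0.15.
v(2) = 14, v(2.15) = 14.6, v(2.3) = 15.2, v(2.45) = 15.8, v(2.6) = 16.4, v(2.75) = 17, v(2.9) = 17.6, v(3.05) = 18.2, v(3.2) = 18.8, v(3.35) = 19.4, v(3.5) = 20.
T_10 = (Δs/2)·[v(s_0) + 2v(s_1) + ... + 2v(s_{9}) + v(s_10)].
Sum = 25.5.

25.5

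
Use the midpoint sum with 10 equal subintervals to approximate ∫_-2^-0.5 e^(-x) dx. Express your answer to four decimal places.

5.7350

Δx = (-0.5 − (-2))/10 = 0.15.
Midpoints: -1.925, -1.775, -1.625, -1.475, -1.325, -1.175, -1.025, -0.875, -0.725, -0.575.
f(-1.925) ≈ 6.8551, f(-1.775) ≈ 5.9003, f(-1.625) ≈ 5.0784, f(-1.475) ≈ 4.3710, f(-1.325) ≈ 3.7622, f(-1.175) ≈ 3.2381, f(-1.025) ≈ 2.7871, f(-0.875) ≈ 2.3989, f(-0.725) ≈ 2.0647, f(-0.575) ≈ 1.7771.
Sum = Δx · [f(-1.925) + f(-1.775) + f(-1.625) + ...].
Sum ≈ 5.7350.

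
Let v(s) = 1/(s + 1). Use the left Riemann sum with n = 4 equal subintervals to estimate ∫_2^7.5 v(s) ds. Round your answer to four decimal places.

1.2047

Δs = (7.5 − 2)/4 = 1.375.
Left endpoints: 2, 3.375, 4.75, 6.125.
v(2) = 1/3, v(3.375) = 8/35, v(4.75) = 4/23, v(6.125) = 8/57.
Sum = Δs · [v(2) + v(3.375) + v(4.75) + v(6.125)].
Sum ≈ 1.2047.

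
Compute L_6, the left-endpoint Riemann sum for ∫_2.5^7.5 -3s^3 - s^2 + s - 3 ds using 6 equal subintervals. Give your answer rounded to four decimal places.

Δs = (7.5 − 2.5)/6 = 5/6.
Left endpoints: 2.5, 10/3, 25/6, 5, 35/6, 20/3.
f(2.5) = -53.625, f(10/3) = -1097/9, f(25/6) = -5597/24, f(5) = -398, f(35/6) = -45121/72, f(20/3) = -2789/3.
Sum = Δs · [f(2.5) + f(10/3) + f(25/6) + ...].
Sum ≈ -1969.2245.

-1969.2245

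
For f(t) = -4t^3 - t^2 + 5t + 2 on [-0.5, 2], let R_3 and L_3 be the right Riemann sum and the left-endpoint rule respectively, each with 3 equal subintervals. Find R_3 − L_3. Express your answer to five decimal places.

R_3 ≈ -17.0601852.
L_3 ≈ 2.7314815.
R_3 − L_3 ≈ -19.79167.

-19.79167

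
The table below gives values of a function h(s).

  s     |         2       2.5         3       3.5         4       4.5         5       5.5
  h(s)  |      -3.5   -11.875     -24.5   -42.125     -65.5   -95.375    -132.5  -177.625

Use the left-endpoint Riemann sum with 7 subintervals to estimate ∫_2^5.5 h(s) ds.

-187.6875

Δs = 0.5.
Sum = 0.5·[(-3.5) + (-11.875) + (-24.5) + (-42.125) + (-65.5) + (-95.375) + (-132.5)] = -187.6875.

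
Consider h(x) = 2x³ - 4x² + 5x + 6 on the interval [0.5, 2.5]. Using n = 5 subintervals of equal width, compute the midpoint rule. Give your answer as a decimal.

Δx = (2.5 − 0.5)/5 = 0.4.
Midpoints: 0.7, 1.1, 1.5, 1.9, 2.3.
h(0.7) = 8.226, h(1.1) = 9.322, h(1.5) = 11.25, h(1.9) = 14.778, h(2.3) = 20.674.
Sum = Δx · [h(0.7) + h(1.1) + h(1.5) + h(1.9) + h(2.3)].
Sum = 25.7.

25.7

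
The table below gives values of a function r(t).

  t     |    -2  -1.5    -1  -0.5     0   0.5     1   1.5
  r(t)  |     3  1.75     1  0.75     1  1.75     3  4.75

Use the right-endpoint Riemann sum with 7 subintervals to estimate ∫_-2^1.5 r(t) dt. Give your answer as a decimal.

Δt = 0.5.
Sum = 0.5·[1.75 + 1 + 0.75 + 1 + 1.75 + 3 + 4.75] = 7.

7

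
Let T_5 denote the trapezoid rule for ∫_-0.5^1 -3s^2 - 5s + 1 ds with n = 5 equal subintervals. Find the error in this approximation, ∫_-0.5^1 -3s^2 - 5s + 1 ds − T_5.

0.0675

Exact integral: ∫_-0.5^1 f(s) ds = -1.5.
T_5 = -1.5675.
Error = -1.5 − (-1.5675) = 0.0675.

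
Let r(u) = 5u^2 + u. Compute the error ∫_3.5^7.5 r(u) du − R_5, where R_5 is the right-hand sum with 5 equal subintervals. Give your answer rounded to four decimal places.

Exact integral: ∫_3.5^7.5 r(u) du ≈ 653.666667.
R_5 = 745.4.
Error ≈ 653.666667 − 745.4 ≈ -91.7333.

-91.7333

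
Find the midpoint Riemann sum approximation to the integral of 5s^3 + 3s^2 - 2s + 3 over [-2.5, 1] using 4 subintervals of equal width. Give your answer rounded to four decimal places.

-13.3608

Δs = (1 − (-2.5))/4 = 0.875.
Midpoints: -2.0625, -1.1875, -0.3125, 0.5625.
f(-2.0625) = -98229/4096, f(-1.1875) = 5049/4096, f(-0.3125) = 15423/4096, f(0.5625) = 15213/4096.
Sum = Δs · [f(-2.0625) + f(-1.1875) + f(-0.3125) + f(0.5625)].
Sum ≈ -13.3608.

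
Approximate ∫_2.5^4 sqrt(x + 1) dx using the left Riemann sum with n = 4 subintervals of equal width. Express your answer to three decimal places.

3.019

Δx = (4 − 2.5)/4 = 0.375.
Left endpoints: 2.5, 2.875, 3.25, 3.625.
f(2.5) ≈ 1.871, f(2.875) ≈ 1.969, f(3.25) ≈ 2.062, f(3.625) ≈ 2.151.
Sum = Δx · [f(2.5) + f(2.875) + f(3.25) + f(3.625)].
Sum ≈ 3.019.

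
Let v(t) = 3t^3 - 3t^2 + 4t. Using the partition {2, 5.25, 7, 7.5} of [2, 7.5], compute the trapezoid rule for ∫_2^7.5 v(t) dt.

Subinterval widths: 3.25, 1.75, 0.5.
v(2) = 20, v(5.25) = 372.421875, v(7) = 910, v(7.5) = 1126.875.
On each subinterval the trapezoid contributes (Δt_i/2)·[v(t_{i-1}) + v(t_i)].
Sum = 2269.0234375.

2269.0234375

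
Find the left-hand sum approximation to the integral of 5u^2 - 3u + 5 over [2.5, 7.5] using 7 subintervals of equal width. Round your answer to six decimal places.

545.280612

Δu = (7.5 − 2.5)/7 = 5/7.
Left endpoints: 2.5, 45/14, 55/14, 65/14, 75/14, 85/14, 95/14.
f(2.5) = 28.75, f(45/14) = 9215/196, f(55/14) = 13795/196, f(65/14) = 19375/196, f(75/14) = 25955/196, f(85/14) = 33535/196, f(95/14) = 42115/196.
Sum = Δu · [f(2.5) + f(45/14) + f(55/14) + ...].
Sum ≈ 545.280612.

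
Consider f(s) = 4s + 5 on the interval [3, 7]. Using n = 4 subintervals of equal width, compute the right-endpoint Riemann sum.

Δs = (7 − 3)/4 = 1.
Right endpoints: 4, 5, 6, 7.
f(4) = 21, f(5) = 25, f(6) = 29, f(7) = 33.
Sum = Δs · [f(4) + f(5) + f(6) + f(7)].
Sum = 108.

108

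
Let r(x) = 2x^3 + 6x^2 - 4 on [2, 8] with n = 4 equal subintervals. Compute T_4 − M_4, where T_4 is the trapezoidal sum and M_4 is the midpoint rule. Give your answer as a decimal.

121.5

T_4 = 3105.
M_4 = 2983.5.
T_4 − M_4 = 121.5.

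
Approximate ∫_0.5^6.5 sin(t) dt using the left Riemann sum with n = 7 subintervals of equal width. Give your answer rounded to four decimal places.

0.0204

Δt = (6.5 − 0.5)/7 = 6/7.
Left endpoints: 0.5, 19/14, 31/14, 43/14, 55/14, 67/14, 79/14.
f(0.5) ≈ 0.4794, f(19/14) ≈ 0.9773, f(31/14) ≈ 0.8000, f(43/14) ≈ 0.0701, f(55/14) ≈ -0.7082, f(67/14) ≈ -0.9973, f(79/14) ≈ -0.5975.
Sum = Δt · [f(0.5) + f(19/14) + f(31/14) + ...].
Sum ≈ 0.0204.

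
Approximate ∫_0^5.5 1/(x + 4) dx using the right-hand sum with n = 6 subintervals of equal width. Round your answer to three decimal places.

0.802

Δx = (5.5 − 0)/6 = 11/12.
Right endpoints: 11/12, 11/6, 2.75, 11/3, 55/12, 5.5.
f(11/12) = 12/59, f(11/6) = 6/35, f(2.75) = 4/27, f(11/3) = 3/23, f(55/12) = 12/103, f(5.5) = 2/19.
Sum = Δx · [f(11/12) + f(11/6) + f(2.75) + ...].
Sum ≈ 0.802.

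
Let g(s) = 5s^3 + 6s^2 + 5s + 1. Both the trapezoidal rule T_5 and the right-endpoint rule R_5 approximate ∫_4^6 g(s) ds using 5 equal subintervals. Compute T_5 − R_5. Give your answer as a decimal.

-178

T_5 = 1660.32.
R_5 = 1838.32.
T_5 − R_5 = -178.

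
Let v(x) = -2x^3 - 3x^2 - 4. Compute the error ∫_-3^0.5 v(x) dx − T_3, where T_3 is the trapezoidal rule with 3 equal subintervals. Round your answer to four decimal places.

-3.5729

Exact integral: ∫_-3^0.5 v(x) dx = -0.65625.
T_3 ≈ 2.916667.
Error ≈ -0.65625 − 2.916667 ≈ -3.5729.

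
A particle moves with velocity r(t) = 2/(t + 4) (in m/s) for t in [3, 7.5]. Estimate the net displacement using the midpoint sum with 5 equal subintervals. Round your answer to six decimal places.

Δt = (7.5 − 3)/5 = 0.9.
Midpoints: 3.45, 4.35, 5.25, 6.15, 7.05.
r(3.45) = 40/149, r(4.35) = 40/167, r(5.25) = 8/37, r(6.15) = 40/203, r(7.05) = 40/221.
Sum = Δt · [r(3.45) + r(4.35) + r(5.25) + r(6.15) + r(7.05)].
Sum ≈ 0.992010.

0.992010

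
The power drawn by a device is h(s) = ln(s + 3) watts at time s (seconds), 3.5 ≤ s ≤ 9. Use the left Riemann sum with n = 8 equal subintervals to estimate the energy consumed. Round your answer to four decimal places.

Δs = (9 − 3.5)/8 = 0.6875.
Left endpoints: 3.5, 4.1875, 4.875, 5.5625, 6.25, 6.9375, 7.625, 8.3125.
h(3.5) ≈ 1.8718, h(4.1875) ≈ 1.9723, h(4.875) ≈ 2.0637, h(5.5625) ≈ 2.1474, h(6.25) ≈ 2.2246, h(6.9375) ≈ 2.2963, h(7.625) ≈ 2.3632, h(8.3125) ≈ 2.4259.
Sum = Δs · [h(3.5) + h(4.1875) + h(4.875) + ...].
Sum ≈ 11.9386.

11.9386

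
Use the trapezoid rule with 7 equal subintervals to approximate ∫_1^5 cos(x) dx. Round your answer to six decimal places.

Δx = (5 − 1)/7 = 4/7.
f(1) ≈ 0.540302, f(11/7) ≈ -0.000632, f(15/7) ≈ -0.541366, f(19/7) ≈ -0.910085, f(23/7) ≈ -0.989632, f(27/7) ≈ -0.754732, f(31/7) ≈ -0.280023, f(5) ≈ 0.283662.
T_7 = (Δx/2)·[f(x_0) + 2f(x_1) + ... + 2f(x_{6}) + f(x_7)].
Sum ≈ -1.751136.

-1.751136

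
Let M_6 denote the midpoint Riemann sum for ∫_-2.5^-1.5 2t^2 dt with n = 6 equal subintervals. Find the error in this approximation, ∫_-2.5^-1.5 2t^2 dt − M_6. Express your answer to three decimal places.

0.005

Exact integral: ∫_-2.5^-1.5 f(t) dt ≈ 8.16667.
M_6 ≈ 8.16204.
Error ≈ 8.16667 − 8.16204 ≈ 0.005.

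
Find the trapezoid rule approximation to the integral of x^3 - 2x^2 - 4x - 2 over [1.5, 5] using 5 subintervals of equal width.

Δx = (5 − 1.5)/5 = 0.7.
f(1.5) = -9.125, f(2.2) = -9.832, f(2.9) = -6.031, f(3.6) = 4.336, f(4.3) = 23.327, f(5) = 53.
T_5 = (Δx/2)·[f(x_0) + 2f(x_1) + ... + 2f(x_{4}) + f(x_5)].
Sum = 23.61625.

23.61625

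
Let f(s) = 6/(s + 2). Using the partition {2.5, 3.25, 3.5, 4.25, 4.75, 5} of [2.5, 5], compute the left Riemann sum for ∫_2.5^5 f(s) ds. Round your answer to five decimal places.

Subinterval widths: 0.75, 0.25, 0.75, 0.5, 0.25.
Left endpoints: 2.5, 3.25, 3.5, 4.25, 4.75.
f(2.5) = 4/3, f(3.25) = 8/7, f(3.5) = 12/11, f(4.25) = 0.96, f(4.75) = 8/9.
Sum = Σ Δs_i · f(s_i).
Sum ≈ 2.80612.

2.80612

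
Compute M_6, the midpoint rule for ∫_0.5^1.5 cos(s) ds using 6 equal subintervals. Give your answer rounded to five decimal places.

Δs = (1.5 − 0.5)/6 = 1/6.
Midpoints: 7/12, 0.75, 11/12, 13/12, 1.25, 17/12.
f(7/12) ≈ 0.83463, f(0.75) ≈ 0.73169, f(11/12) ≈ 0.60847, f(13/12) ≈ 0.46839, f(1.25) ≈ 0.31532, f(17/12) ≈ 0.15352.
Sum = Δs · [f(7/12) + f(0.75) + f(11/12) + ...].
Sum ≈ 0.51867.

0.51867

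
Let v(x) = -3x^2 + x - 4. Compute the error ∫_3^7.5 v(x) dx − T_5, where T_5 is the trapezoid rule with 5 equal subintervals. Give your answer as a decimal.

1.8225

Exact integral: ∫_3^7.5 v(x) dx = -389.25.
T_5 = -391.0725.
Error = -389.25 − (-391.0725) = 1.8225.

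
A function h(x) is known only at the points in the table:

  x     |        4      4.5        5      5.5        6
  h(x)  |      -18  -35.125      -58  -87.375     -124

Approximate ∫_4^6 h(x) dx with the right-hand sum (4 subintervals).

-152.25

Δx = 0.5.
Sum = 0.5·[(-35.125) + (-58) + (-87.375) + (-124)] = -152.25.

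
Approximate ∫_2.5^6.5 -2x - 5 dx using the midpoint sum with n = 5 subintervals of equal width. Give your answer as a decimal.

Δx = (6.5 − 2.5)/5 = 0.8.
Midpoints: 2.9, 3.7, 4.5, 5.3, 6.1.
f(2.9) = -10.8, f(3.7) = -12.4, f(4.5) = -14, f(5.3) = -15.6, f(6.1) = -17.2.
Sum = Δx · [f(2.9) + f(3.7) + f(4.5) + f(5.3) + f(6.1)].
Sum = -56.

-56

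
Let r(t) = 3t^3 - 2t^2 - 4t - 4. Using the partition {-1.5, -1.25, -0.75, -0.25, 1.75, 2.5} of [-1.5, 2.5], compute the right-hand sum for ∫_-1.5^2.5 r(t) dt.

Subinterval widths: 0.25, 0.5, 0.5, 2, 0.75.
Right endpoints: -1.25, -0.75, -0.25, 1.75, 2.5.
r(-1.25) = -7.984375, r(-0.75) = -3.390625, r(-0.25) = -3.171875, r(1.75) = -1.046875, r(2.5) = 20.375.
Sum = Σ Δt_i · r(t_i).
Sum = 7.91015625.

7.91015625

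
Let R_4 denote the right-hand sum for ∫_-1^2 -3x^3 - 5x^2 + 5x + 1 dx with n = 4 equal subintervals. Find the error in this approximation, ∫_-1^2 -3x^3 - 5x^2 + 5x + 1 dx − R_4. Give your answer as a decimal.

12.796875

Exact integral: ∫_-1^2 f(x) dx = -15.75.
R_4 = -28.546875.
Error = -15.75 − (-28.546875) = 12.796875.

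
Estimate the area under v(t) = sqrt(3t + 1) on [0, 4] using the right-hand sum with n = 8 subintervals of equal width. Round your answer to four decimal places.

Δt = (4 − 0)/8 = 0.5.
Right endpoints: 0.5, 1, 1.5, 2, 2.5, 3, 3.5, 4.
v(0.5) ≈ 1.5811, v(1) ≈ 2.0000, v(1.5) ≈ 2.3452, v(2) ≈ 2.6458, v(2.5) ≈ 2.9155, v(3) ≈ 3.1623, v(3.5) ≈ 3.3912, v(4) ≈ 3.6056.
Sum = Δt · [v(0.5) + v(1) + v(1.5) + ...].
Sum ≈ 10.8233.

10.8233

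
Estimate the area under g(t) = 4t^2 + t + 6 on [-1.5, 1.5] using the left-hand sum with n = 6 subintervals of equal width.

26.75

Δt = (1.5 − (-1.5))/6 = 0.5.
Left endpoints: -1.5, -1, -0.5, 0, 0.5, 1.
g(-1.5) = 13.5, g(-1) = 9, g(-0.5) = 6.5, g(0) = 6, g(0.5) = 7.5, g(1) = 11.
Sum = Δt · [g(-1.5) + g(-1) + g(-0.5) + ...].
Sum = 26.75.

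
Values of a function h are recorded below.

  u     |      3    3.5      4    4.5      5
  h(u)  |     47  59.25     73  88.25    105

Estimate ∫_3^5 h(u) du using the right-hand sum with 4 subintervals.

Δu = 0.5.
Sum = 0.5·[59.25 + 73 + 88.25 + 105] = 162.75.

162.75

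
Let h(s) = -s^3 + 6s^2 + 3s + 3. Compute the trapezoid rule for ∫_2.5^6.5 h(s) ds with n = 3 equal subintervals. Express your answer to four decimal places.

138.6111

Δs = (6.5 − 2.5)/3 = 4/3.
h(2.5) = 32.375, h(23/6) = 10009/216, h(31/6) = 8801/216, h(6.5) = 1.375.
T_3 = (Δs/2)·[h(s_0) + 2h(s_1) + 2h(s_2) + h(s_3)].
Sum ≈ 138.6111.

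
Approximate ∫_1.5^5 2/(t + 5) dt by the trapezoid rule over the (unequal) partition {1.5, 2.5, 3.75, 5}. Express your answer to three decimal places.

Subinterval widths: 1, 1.25, 1.25.
f(1.5) = 4/13, f(2.5) = 4/15, f(3.75) = 8/35, f(5) = 0.2.
On each subinterval the trapezoid contributes (Δt_i/2)·[f(t_{i-1}) + f(t_i)].
Sum ≈ 0.865.

0.865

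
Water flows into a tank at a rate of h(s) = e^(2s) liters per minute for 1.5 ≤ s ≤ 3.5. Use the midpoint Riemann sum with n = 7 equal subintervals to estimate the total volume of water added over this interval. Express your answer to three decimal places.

Δs = (3.5 − 1.5)/7 = 2/7.
Midpoints: 23/14, 27/14, 31/14, 2.5, 39/14, 43/14, 47/14.
h(23/14) ≈ 26.728, h(27/14) ≈ 47.330, h(31/14) ≈ 83.812, h(2.5) ≈ 148.413, h(39/14) ≈ 262.809, h(43/14) ≈ 465.381, h(47/14) ≈ 824.095.
Sum = Δs · [h(23/14) + h(27/14) + h(31/14) + ...].
Sum ≈ 531.020.

531.020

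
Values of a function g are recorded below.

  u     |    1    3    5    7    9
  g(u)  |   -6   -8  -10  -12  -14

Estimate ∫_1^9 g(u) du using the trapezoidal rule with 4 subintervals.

-80

Δu = 2.
T_4 = (2/2)·[(-6) + 2·(-8) + 2·(-10) + 2·(-12) + (-14)] = -80.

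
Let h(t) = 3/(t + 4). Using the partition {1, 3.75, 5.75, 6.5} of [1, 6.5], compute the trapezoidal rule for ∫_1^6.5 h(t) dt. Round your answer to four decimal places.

Subinterval widths: 2.75, 2, 0.75.
h(1) = 0.6, h(3.75) = 12/31, h(5.75) = 4/13, h(6.5) = 2/7.
On each subinterval the trapezoid contributes (Δt_i/2)·[h(t_{i-1}) + h(t_i)].
Sum ≈ 2.2746.

2.2746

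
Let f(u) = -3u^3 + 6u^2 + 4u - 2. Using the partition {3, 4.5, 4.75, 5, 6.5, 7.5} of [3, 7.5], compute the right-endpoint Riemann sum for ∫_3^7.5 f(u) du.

-2017.53515625

Subinterval widths: 1.5, 0.25, 0.25, 1.5, 1.
Right endpoints: 4.5, 4.75, 5, 6.5, 7.5.
f(4.5) = -135.875, f(4.75) = -169.140625, f(5) = -207, f(6.5) = -546.375, f(7.5) = -900.125.
Sum = Σ Δu_i · f(u_i).
Sum = -2017.53515625.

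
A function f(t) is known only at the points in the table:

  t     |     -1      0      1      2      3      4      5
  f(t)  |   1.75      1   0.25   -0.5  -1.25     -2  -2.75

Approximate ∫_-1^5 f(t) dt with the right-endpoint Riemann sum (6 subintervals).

Δt = 1.
Sum = 1·[1 + 0.25 + (-0.5) + (-1.25) + (-2) + (-2.75)] = -5.25.

-5.25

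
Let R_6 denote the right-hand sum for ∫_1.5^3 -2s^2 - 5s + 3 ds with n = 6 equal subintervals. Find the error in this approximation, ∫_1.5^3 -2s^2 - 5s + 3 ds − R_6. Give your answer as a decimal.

2.65625

Exact integral: ∫_1.5^3 f(s) ds = -28.125.
R_6 = -30.78125.
Error = -28.125 − (-30.78125) = 2.65625.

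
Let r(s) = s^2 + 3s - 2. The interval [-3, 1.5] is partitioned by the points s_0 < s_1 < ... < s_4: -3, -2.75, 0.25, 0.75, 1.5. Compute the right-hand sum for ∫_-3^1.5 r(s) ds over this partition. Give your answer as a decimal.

Subinterval widths: 0.25, 3, 0.5, 0.75.
Right endpoints: -2.75, 0.25, 0.75, 1.5.
r(-2.75) = -2.6875, r(0.25) = -1.1875, r(0.75) = 0.8125, r(1.5) = 4.75.
Sum = Σ Δs_i · r(s_i).
Sum = -0.265625.

-0.265625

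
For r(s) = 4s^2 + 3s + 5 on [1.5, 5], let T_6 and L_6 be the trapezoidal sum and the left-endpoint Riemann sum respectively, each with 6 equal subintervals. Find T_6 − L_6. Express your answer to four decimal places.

T_6 ≈ 214.585648.
L_6 ≈ 184.981481.
T_6 − L_6 ≈ 29.6042.

29.6042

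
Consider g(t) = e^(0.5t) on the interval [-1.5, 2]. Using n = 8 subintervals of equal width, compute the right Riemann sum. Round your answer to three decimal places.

5.001

Δt = (2 − (-1.5))/8 = 0.4375.
Right endpoints: -1.0625, -0.625, -0.1875, 0.25, 0.6875, 1.125, 1.5625, 2.
g(-1.0625) ≈ 0.588, g(-0.625) ≈ 0.732, g(-0.1875) ≈ 0.911, g(0.25) ≈ 1.133, g(0.6875) ≈ 1.410, g(1.125) ≈ 1.755, g(1.5625) ≈ 2.184, g(2) ≈ 2.718.
Sum = Δt · [g(-1.0625) + g(-0.625) + g(-0.1875) + ...].
Sum ≈ 5.001.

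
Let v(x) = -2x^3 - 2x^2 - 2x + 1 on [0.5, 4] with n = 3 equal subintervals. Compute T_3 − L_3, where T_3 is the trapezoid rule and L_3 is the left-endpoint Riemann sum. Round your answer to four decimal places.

T_3 ≈ -195.108796.
L_3 ≈ -98.129630.
T_3 − L_3 ≈ -96.9792.

-96.9792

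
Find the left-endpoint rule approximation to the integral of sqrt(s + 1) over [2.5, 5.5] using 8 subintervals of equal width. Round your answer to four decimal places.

6.5545

Δs = (5.5 − 2.5)/8 = 0.375.
Left endpoints: 2.5, 2.875, 3.25, 3.625, 4, 4.375, 4.75, 5.125.
f(2.5) ≈ 1.8708, f(2.875) ≈ 1.9685, f(3.25) ≈ 2.0616, f(3.625) ≈ 2.1506, f(4) ≈ 2.2361, f(4.375) ≈ 2.3184, f(4.75) ≈ 2.3979, f(5.125) ≈ 2.4749.
Sum = Δs · [f(2.5) + f(2.875) + f(3.25) + ...].
Sum ≈ 6.5545.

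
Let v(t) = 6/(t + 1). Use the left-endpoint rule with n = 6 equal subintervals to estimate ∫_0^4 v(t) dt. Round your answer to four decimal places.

11.4616

Δt = (4 − 0)/6 = 2/3.
Left endpoints: 0, 2/3, 4/3, 2, 8/3, 10/3.
v(0) = 6, v(2/3) = 3.6, v(4/3) = 18/7, v(2) = 2, v(8/3) = 18/11, v(10/3) = 18/13.
Sum = Δt · [v(0) + v(2/3) + v(4/3) + ...].
Sum ≈ 11.4616.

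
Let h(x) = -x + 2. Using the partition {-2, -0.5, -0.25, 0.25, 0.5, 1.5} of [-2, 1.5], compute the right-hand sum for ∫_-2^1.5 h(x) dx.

Subinterval widths: 1.5, 0.25, 0.5, 0.25, 1.
Right endpoints: -0.5, -0.25, 0.25, 0.5, 1.5.
h(-0.5) = 2.5, h(-0.25) = 2.25, h(0.25) = 1.75, h(0.5) = 1.5, h(1.5) = 0.5.
Sum = Σ Δx_i · h(x_i).
Sum = 6.0625.

6.0625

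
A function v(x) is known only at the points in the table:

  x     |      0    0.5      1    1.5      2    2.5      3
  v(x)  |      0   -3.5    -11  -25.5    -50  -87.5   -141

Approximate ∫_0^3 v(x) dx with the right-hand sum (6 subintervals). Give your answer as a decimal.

Δx = 0.5.
Sum = 0.5·[(-3.5) + (-11) + (-25.5) + (-50) + (-87.5) + (-141)] = -159.25.

-159.25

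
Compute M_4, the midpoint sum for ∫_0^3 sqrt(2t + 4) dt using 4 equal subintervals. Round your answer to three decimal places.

7.879

Δt = (3 − 0)/4 = 0.75.
Midpoints: 0.375, 1.125, 1.875, 2.625.
f(0.375) ≈ 2.179, f(1.125) ≈ 2.500, f(1.875) ≈ 2.784, f(2.625) ≈ 3.041.
Sum = Δt · [f(0.375) + f(1.125) + f(1.875) + f(2.625)].
Sum ≈ 7.879.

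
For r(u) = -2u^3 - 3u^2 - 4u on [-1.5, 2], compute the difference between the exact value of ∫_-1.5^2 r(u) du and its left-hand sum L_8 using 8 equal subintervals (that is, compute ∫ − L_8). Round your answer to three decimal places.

-8.685

Exact integral: ∫_-1.5^2 r(u) du = -20.34375.
L_8 ≈ -11.65869.
Error ≈ -20.34375 − (-11.65869) ≈ -8.685.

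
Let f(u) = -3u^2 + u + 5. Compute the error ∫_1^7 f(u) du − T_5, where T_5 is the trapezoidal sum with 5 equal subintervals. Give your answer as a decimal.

4.32

Exact integral: ∫_1^7 f(u) du = -288.
T_5 = -292.32.
Error = -288 − (-292.32) = 4.32.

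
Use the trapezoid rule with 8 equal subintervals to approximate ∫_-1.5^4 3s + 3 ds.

Δs = (4 − (-1.5))/8 = 0.6875.
f(-1.5) = -1.5, f(-0.8125) = 0.5625, f(-0.125) = 2.625, f(0.5625) = 4.6875, f(1.25) = 6.75, f(1.9375) = 8.8125, f(2.625) = 10.875, f(3.3125) = 12.9375, f(4) = 15.
T_8 = (Δs/2)·[f(s_0) + 2f(s_1) + ... + 2f(s_{7}) + f(s_8)].
Sum = 37.125.

37.125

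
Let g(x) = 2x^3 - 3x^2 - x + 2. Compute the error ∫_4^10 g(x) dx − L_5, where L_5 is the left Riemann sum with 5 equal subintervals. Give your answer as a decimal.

912.24

Exact integral: ∫_4^10 g(x) dx = 3906.
L_5 = 2993.76.
Error = 3906 − 2993.76 = 912.24.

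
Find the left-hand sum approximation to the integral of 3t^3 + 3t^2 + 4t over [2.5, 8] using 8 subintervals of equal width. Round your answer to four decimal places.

Δt = (8 − 2.5)/8 = 0.6875.
Left endpoints: 2.5, 3.1875, 3.875, 4.5625, 5.25, 5.9375, 6.625, 7.3125.
f(2.5) = 75.625, f(3.1875) = 575025/4096, f(3.875) = 120373/512, f(4.5625) = 1497595/4096, f(5.25) = 537.796875, f(5.9375) = 3102605/4096, f(6.625) = 527615/512, f(7.3125) = 5581719/4096.
Sum = Δt · [f(2.5) + f(3.1875) + f(3.875) + ...].
Sum ≈ 3097.3459.

3097.3459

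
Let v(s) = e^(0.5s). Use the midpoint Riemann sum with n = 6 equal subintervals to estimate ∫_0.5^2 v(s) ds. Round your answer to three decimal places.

2.867

Δs = (2 − 0.5)/6 = 0.25.
Midpoints: 0.625, 0.875, 1.125, 1.375, 1.625, 1.875.
v(0.625) ≈ 1.367, v(0.875) ≈ 1.549, v(1.125) ≈ 1.755, v(1.375) ≈ 1.989, v(1.625) ≈ 2.254, v(1.875) ≈ 2.554.
Sum = Δs · [v(0.625) + v(0.875) + v(1.125) + ...].
Sum ≈ 2.867.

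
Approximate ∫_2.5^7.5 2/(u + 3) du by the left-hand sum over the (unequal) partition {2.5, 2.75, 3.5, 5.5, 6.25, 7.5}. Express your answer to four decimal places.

1.4139

Subinterval widths: 0.25, 0.75, 2, 0.75, 1.25.
Left endpoints: 2.5, 2.75, 3.5, 5.5, 6.25.
f(2.5) = 4/11, f(2.75) = 8/23, f(3.5) = 4/13, f(5.5) = 4/17, f(6.25) = 8/37.
Sum = Σ Δu_i · f(u_i).
Sum ≈ 1.4139.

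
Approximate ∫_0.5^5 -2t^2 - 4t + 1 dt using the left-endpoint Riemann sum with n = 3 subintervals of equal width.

-81

Δt = (5 − 0.5)/3 = 1.5.
Left endpoints: 0.5, 2, 3.5.
f(0.5) = -1.5, f(2) = -15, f(3.5) = -37.5.
Sum = Δt · [f(0.5) + f(2) + f(3.5)].
Sum = -81.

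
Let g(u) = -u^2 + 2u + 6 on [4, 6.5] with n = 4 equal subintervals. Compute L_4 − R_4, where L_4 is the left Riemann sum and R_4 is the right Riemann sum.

13.28125

L_4 = -22.48046875.
R_4 = -35.76171875.
L_4 − R_4 = 13.28125.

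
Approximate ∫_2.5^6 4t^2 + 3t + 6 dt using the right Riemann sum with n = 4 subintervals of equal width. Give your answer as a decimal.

391.234375

Δt = (6 − 2.5)/4 = 0.875.
Right endpoints: 3.375, 4.25, 5.125, 6.
f(3.375) = 61.6875, f(4.25) = 91, f(5.125) = 126.4375, f(6) = 168.
Sum = Δt · [f(3.375) + f(4.25) + f(5.125) + f(6)].
Sum = 391.234375.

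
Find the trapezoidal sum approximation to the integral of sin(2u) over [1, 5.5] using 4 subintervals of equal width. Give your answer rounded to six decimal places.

-0.113053

Δu = (5.5 − 1)/4 = 1.125.
f(1) ≈ 0.909297, f(2.125) ≈ -0.894989, f(3.25) ≈ 0.215120, f(4.375) ≈ 0.624724, f(5.5) ≈ -0.999990.
T_4 = (Δu/2)·[f(u_0) + 2f(u_1) + 2f(u_2) + 2f(u_3) + f(u_4)].
Sum ≈ -0.113053.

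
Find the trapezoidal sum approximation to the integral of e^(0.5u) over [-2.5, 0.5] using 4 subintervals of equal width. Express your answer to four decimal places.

Δu = (0.5 − (-2.5))/4 = 0.75.
f(-2.5) ≈ 0.2865, f(-1.75) ≈ 0.4169, f(-1) ≈ 0.6065, f(-0.25) ≈ 0.8825, f(0.5) ≈ 1.2840.
T_4 = (Δu/2)·[f(u_0) + 2f(u_1) + 2f(u_2) + 2f(u_3) + f(u_4)].
Sum ≈ 2.0184.

2.0184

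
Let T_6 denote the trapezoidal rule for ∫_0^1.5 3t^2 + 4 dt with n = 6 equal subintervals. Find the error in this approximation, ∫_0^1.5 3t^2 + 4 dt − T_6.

-0.046875

Exact integral: ∫_0^1.5 f(t) dt = 9.375.
T_6 = 9.421875.
Error = 9.375 − 9.421875 = -0.046875.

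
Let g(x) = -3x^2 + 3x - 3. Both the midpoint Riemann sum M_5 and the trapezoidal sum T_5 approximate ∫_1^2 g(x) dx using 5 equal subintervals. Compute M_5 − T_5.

M_5 = -5.49.
T_5 = -5.52.
M_5 − T_5 = 0.03.

0.03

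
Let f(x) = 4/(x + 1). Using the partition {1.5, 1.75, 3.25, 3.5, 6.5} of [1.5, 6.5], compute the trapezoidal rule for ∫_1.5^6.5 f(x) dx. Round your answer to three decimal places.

4.541

Subinterval widths: 0.25, 1.5, 0.25, 3.
f(1.5) = 1.6, f(1.75) = 16/11, f(3.25) = 16/17, f(3.5) = 8/9, f(6.5) = 8/15.
On each subinterval the trapezoid contributes (Δx_i/2)·[f(x_{i-1}) + f(x_i)].
Sum ≈ 4.541.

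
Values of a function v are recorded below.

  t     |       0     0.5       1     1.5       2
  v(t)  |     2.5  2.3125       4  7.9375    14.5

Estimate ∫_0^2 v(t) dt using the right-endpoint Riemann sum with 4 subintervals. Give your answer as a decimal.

Δt = 0.5.
Sum = 0.5·[2.3125 + 4 + 7.9375 + 14.5] = 14.375.

14.375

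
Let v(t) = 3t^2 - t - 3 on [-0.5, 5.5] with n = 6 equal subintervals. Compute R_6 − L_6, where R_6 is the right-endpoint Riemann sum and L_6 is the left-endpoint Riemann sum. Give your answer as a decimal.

R_6 = 178.5.
L_6 = 94.5.
R_6 − L_6 = 84.

84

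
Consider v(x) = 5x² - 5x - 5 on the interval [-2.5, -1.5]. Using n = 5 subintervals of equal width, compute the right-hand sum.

22.95

Δx = (-1.5 − (-2.5))/5 = 0.2.
Right endpoints: -2.3, -2.1, -1.9, -1.7, -1.5.
v(-2.3) = 32.95, v(-2.1) = 27.55, v(-1.9) = 22.55, v(-1.7) = 17.95, v(-1.5) = 13.75.
Sum = Δx · [v(-2.3) + v(-2.1) + v(-1.9) + v(-1.7) + v(-1.5)].
Sum = 22.95.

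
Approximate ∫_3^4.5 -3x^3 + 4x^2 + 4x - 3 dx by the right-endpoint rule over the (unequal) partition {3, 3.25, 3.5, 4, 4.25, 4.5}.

-167.6953125

Subinterval widths: 0.25, 0.25, 0.5, 0.25, 0.25.
Right endpoints: 3.25, 3.5, 4, 4.25, 4.5.
f(3.25) = -50.734375, f(3.5) = -68.625, f(4) = -115, f(4.25) = -144.046875, f(4.5) = -177.375.
Sum = Σ Δx_i · f(x_i).
Sum = -167.6953125.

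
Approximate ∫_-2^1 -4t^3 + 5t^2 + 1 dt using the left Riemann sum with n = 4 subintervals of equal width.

Δt = (1 − (-2))/4 = 0.75.
Left endpoints: -2, -1.25, -0.5, 0.25.
f(-2) = 53, f(-1.25) = 16.625, f(-0.5) = 2.75, f(0.25) = 1.25.
Sum = Δt · [f(-2) + f(-1.25) + f(-0.5) + f(0.25)].
Sum = 55.21875.

55.21875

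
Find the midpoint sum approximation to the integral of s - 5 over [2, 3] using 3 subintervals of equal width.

Δs = (3 − 2)/3 = 1/3.
Midpoints: 13/6, 2.5, 17/6.
f(13/6) = -17/6, f(2.5) = -2.5, f(17/6) = -13/6.
Sum = Δs · [f(13/6) + f(2.5) + f(17/6)].
Sum = -2.5.

-2.5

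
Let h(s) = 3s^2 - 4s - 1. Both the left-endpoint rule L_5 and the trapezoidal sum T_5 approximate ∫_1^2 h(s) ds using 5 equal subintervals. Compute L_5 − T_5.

-0.5

L_5 = -0.48.
T_5 = 0.02.
L_5 − T_5 = -0.5.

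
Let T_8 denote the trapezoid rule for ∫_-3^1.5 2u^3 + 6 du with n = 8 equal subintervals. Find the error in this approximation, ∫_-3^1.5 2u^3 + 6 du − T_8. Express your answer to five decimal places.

1.06787

Exact integral: ∫_-3^1.5 f(u) du = -10.96875.
T_8 ≈ -12.0366211.
Error ≈ -10.96875 − (-12.0366211) ≈ 1.06787.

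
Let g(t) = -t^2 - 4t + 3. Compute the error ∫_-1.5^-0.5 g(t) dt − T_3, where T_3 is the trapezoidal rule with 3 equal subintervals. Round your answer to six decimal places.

0.018519

Exact integral: ∫_-1.5^-0.5 g(t) dt ≈ 5.91666667.
T_3 ≈ 5.89814815.
Error ≈ 5.91666667 − 5.89814815 ≈ 0.018519.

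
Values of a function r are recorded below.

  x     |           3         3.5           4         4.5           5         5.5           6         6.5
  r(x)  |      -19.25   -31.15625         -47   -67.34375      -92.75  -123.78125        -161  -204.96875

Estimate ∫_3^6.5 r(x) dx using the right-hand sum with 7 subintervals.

Δx = 0.5.
Sum = 0.5·[(-31.15625) + (-47) + (-67.34375) + (-92.75) + (-123.78125) + (-161) + (-204.96875)] = -364.

-364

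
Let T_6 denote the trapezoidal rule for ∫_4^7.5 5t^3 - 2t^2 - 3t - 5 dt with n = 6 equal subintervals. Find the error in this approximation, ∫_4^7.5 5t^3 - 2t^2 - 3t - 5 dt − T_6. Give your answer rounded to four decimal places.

Exact integral: ∫_4^7.5 f(t) dt ≈ 3318.619792.
T_6 ≈ 3335.343027.
Error ≈ 3318.619792 − 3335.343027 ≈ -16.7232.

-16.7232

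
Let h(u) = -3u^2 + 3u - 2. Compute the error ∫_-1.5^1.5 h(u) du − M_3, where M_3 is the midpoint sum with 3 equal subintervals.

-0.75

Exact integral: ∫_-1.5^1.5 h(u) du = -12.75.
M_3 = -12.
Error = -12.75 − (-12) = -0.75.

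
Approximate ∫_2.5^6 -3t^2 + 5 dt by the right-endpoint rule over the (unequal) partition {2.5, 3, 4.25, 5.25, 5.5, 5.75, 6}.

Subinterval widths: 0.5, 1.25, 1, 0.25, 0.25, 0.25.
Right endpoints: 3, 4.25, 5.25, 5.5, 5.75, 6.
f(3) = -22, f(4.25) = -49.1875, f(5.25) = -77.6875, f(5.5) = -85.75, f(5.75) = -94.1875, f(6) = -103.
Sum = Σ Δt_i · f(t_i).
Sum = -220.90625.

-220.90625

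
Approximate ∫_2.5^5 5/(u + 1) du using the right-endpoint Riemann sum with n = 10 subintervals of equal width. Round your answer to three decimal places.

2.622

Δu = (5 − 2.5)/10 = 0.25.
Right endpoints: 2.75, 3, 3.25, 3.5, 3.75, 4, 4.25, 4.5, 4.75, 5.
f(2.75) = 4/3, f(3) = 1.25, f(3.25) = 20/17, f(3.5) = 10/9, f(3.75) = 20/19, f(4) = 1, f(4.25) = 20/21, f(4.5) = 10/11, f(4.75) = 20/23, f(5) = 5/6.
Sum = Δu · [f(2.75) + f(3) + f(3.25) + ...].
Sum ≈ 2.622.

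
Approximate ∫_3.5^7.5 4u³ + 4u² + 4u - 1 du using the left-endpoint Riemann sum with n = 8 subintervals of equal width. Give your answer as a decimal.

3188

Δu = (7.5 − 3.5)/8 = 0.5.
Left endpoints: 3.5, 4, 4.5, 5, 5.5, 6, 6.5, 7.
f(3.5) = 233.5, f(4) = 335, f(4.5) = 462.5, f(5) = 619, f(5.5) = 807.5, f(6) = 1031, f(6.5) = 1292.5, f(7) = 1595.
Sum = Δu · [f(3.5) + f(4) + f(4.5) + ...].
Sum = 3188.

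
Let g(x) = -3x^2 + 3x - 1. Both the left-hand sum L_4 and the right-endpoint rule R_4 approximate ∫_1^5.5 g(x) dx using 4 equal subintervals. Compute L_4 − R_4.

83.53125

L_4 = -87.08203125.
R_4 = -170.61328125.
L_4 − R_4 = 83.53125.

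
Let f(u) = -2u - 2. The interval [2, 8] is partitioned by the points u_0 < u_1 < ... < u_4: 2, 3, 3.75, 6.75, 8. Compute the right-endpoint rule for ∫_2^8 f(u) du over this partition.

Subinterval widths: 1, 0.75, 3, 1.25.
Right endpoints: 3, 3.75, 6.75, 8.
f(3) = -8, f(3.75) = -9.5, f(6.75) = -15.5, f(8) = -18.
Sum = Σ Δu_i · f(u_i).
Sum = -84.125.

-84.125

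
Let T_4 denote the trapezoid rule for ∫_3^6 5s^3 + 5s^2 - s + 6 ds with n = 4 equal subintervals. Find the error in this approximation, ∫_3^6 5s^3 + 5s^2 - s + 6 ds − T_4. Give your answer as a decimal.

-20.390625

Exact integral: ∫_3^6 f(s) ds = 1838.25.
T_4 = 1858.640625.
Error = 1838.25 − 1858.640625 = -20.390625.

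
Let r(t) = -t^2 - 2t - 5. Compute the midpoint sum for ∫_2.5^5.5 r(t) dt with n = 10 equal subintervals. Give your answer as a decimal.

-89.2275

Δt = (5.5 − 2.5)/10 = 0.3.
Midpoints: 2.65, 2.95, 3.25, 3.55, 3.85, 4.15, 4.45, 4.75, 5.05, 5.35.
r(2.65) = -17.3225, r(2.95) = -19.6025, r(3.25) = -22.0625, r(3.55) = -24.7025, r(3.85) = -27.5225, r(4.15) = -30.5225, r(4.45) = -33.7025, r(4.75) = -37.0625, r(5.05) = -40.6025, r(5.35) = -44.3225.
Sum = Δt · [r(2.65) + r(2.95) + r(3.25) + ...].
Sum = -89.2275.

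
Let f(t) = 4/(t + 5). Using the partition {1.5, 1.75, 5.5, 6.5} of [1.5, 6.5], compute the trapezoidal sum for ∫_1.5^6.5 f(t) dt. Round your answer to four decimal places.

Subinterval widths: 0.25, 3.75, 1.
f(1.5) = 8/13, f(1.75) = 16/27, f(5.5) = 8/21, f(6.5) = 8/23.
On each subinterval the trapezoid contributes (Δt_i/2)·[f(t_{i-1}) + f(t_i)].
Sum ≈ 2.3408.

2.3408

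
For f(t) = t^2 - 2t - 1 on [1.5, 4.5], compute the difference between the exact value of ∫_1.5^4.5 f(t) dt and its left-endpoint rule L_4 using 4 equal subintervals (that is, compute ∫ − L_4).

4.21875

Exact integral: ∫_1.5^4.5 f(t) dt = 8.25.
L_4 = 4.03125.
Error = 8.25 − 4.03125 = 4.21875.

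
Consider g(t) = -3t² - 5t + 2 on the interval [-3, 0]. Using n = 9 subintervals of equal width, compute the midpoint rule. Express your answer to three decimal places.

Δt = (0 − (-3))/9 = 1/3.
Midpoints: -17/6, -2.5, -13/6, -11/6, -1.5, -7/6, -5/6, -0.5, -1/6.
g(-17/6) = -95/12, g(-2.5) = -4.25, g(-13/6) = -1.25, g(-11/6) = 13/12, g(-1.5) = 2.75, g(-7/6) = 3.75, g(-5/6) = 49/12, g(-0.5) = 3.75, g(-1/6) = 2.75.
Sum = Δt · [g(-17/6) + g(-2.5) + g(-13/6) + ...].
Sum ≈ 1.583.

1.583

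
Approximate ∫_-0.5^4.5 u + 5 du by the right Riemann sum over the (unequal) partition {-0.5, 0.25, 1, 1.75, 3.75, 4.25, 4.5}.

38

Subinterval widths: 0.75, 0.75, 0.75, 2, 0.5, 0.25.
Right endpoints: 0.25, 1, 1.75, 3.75, 4.25, 4.5.
f(0.25) = 5.25, f(1) = 6, f(1.75) = 6.75, f(3.75) = 8.75, f(4.25) = 9.25, f(4.5) = 9.5.
Sum = Σ Δu_i · f(u_i).
Sum = 38.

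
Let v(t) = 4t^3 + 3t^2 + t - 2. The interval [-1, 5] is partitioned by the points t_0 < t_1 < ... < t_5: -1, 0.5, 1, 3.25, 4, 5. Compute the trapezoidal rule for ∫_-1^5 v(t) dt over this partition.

Subinterval widths: 1.5, 0.5, 2.25, 0.75, 1.
v(-1) = -4, v(0.5) = -0.25, v(1) = 6, v(3.25) = 170.25, v(4) = 306, v(5) = 578.
On each subinterval the trapezoid contributes (Δt_i/2)·[v(t_{i-1}) + v(t_i)].
Sum = 817.125.

817.125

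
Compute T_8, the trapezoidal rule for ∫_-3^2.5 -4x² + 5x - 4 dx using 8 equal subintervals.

-87.44140625

Δx = (2.5 − (-3))/8 = 0.6875.
f(-3) = -55, f(-2.3125) = -36.953125, f(-1.625) = -22.6875, f(-0.9375) = -12.203125, f(-0.25) = -5.5, f(0.4375) = -2.578125, f(1.125) = -3.4375, f(1.8125) = -8.078125, f(2.5) = -16.5.
T_8 = (Δx/2)·[f(x_0) + 2f(x_1) + ... + 2f(x_{7}) + f(x_8)].
Sum = -87.44140625.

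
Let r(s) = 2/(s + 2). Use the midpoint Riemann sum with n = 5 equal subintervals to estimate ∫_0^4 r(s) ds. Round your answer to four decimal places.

2.1857

Δs = (4 − 0)/5 = 0.8.
Midpoints: 0.4, 1.2, 2, 2.8, 3.6.
r(0.4) = 5/6, r(1.2) = 0.625, r(2) = 0.5, r(2.8) = 5/12, r(3.6) = 5/14.
Sum = Δs · [r(0.4) + r(1.2) + r(2) + r(2.8) + r(3.6)].
Sum ≈ 2.1857.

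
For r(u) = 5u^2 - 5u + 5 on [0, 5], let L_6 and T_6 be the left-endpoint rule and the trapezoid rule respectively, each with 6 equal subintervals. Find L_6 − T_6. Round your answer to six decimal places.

-41.666667

L_6 ≈ 132.06018519.
T_6 ≈ 173.72685185.
L_6 − T_6 ≈ -41.666667.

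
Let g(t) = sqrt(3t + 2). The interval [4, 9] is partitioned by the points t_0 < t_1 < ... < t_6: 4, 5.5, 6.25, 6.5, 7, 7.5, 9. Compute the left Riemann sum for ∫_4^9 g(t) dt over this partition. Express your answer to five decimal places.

22.11810

Subinterval widths: 1.5, 0.75, 0.25, 0.5, 0.5, 1.5.
Left endpoints: 4, 5.5, 6.25, 6.5, 7, 7.5.
g(4) ≈ 3.74166, g(5.5) ≈ 4.30116, g(6.25) ≈ 4.55522, g(6.5) ≈ 4.63681, g(7) ≈ 4.79583, g(7.5) ≈ 4.94975.
Sum = Σ Δt_i · g(t_i).
Sum ≈ 22.11810.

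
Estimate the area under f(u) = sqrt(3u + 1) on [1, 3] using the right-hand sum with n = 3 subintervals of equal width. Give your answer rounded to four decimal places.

Δu = (3 − 1)/3 = 2/3.
Right endpoints: 5/3, 7/3, 3.
f(5/3) ≈ 2.4495, f(7/3) ≈ 2.8284, f(3) ≈ 3.1623.
Sum = Δu · [f(5/3) + f(7/3) + f(3)].
Sum ≈ 5.6268.

5.6268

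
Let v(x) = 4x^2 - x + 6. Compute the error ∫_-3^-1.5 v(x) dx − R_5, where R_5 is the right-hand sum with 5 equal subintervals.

4.185

Exact integral: ∫_-3^-1.5 v(x) dx = 43.875.
R_5 = 39.69.
Error = 43.875 − 39.69 = 4.185.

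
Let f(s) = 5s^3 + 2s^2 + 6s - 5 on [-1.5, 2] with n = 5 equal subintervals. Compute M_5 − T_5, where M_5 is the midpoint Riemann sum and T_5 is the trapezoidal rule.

M_5 = 8.1834375.
T_5 = 10.64875.
M_5 − T_5 = -2.4653125.

-2.4653125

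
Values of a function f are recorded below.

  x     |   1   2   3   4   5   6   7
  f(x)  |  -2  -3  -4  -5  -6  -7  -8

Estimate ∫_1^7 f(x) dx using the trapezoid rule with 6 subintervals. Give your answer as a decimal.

-30

Δx = 1.
T_6 = (1/2)·[(-2) + 2·(-3) + 2·(-4) + 2·(-5) + 2·(-6) + 2·(-7) + (-8)] = -30.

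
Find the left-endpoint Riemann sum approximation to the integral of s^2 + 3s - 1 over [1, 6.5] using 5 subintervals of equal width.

116.93

Δs = (6.5 − 1)/5 = 1.1.
Left endpoints: 1, 2.1, 3.2, 4.3, 5.4.
f(1) = 3, f(2.1) = 9.71, f(3.2) = 18.84, f(4.3) = 30.39, f(5.4) = 44.36.
Sum = Δs · [f(1) + f(2.1) + f(3.2) + f(4.3) + f(5.4)].
Sum = 116.93.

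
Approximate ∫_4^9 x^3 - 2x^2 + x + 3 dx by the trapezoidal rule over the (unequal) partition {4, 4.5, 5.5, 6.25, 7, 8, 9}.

Subinterval widths: 0.5, 1, 0.75, 0.75, 1, 1.
f(4) = 39, f(4.5) = 58.125, f(5.5) = 114.375, f(6.25) = 175.265625, f(7) = 255, f(8) = 395, f(9) = 579.
On each subinterval the trapezoid contributes (Δx_i/2)·[f(x_{i-1}) + f(x_i)].
Sum = 1192.49609375.

1192.49609375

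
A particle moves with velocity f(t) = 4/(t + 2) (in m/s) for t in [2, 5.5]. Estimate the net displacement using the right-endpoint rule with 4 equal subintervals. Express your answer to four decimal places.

2.3216

Δt = (5.5 − 2)/4 = 0.875.
Right endpoints: 2.875, 3.75, 4.625, 5.5.
f(2.875) = 32/39, f(3.75) = 16/23, f(4.625) = 32/53, f(5.5) = 8/15.
Sum = Δt · [f(2.875) + f(3.75) + f(4.625) + f(5.5)].
Sum ≈ 2.3216.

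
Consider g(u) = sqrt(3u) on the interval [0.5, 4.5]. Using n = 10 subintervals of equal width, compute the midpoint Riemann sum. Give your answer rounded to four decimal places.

Δu = (4.5 − 0.5)/10 = 0.4.
Midpoints: 0.7, 1.1, 1.5, 1.9, 2.3, 2.7, 3.1, 3.5, 3.9, 4.3.
g(0.7) ≈ 1.4491, g(1.1) ≈ 1.8166, g(1.5) ≈ 2.1213, g(1.9) ≈ 2.3875, g(2.3) ≈ 2.6268, g(2.7) ≈ 2.8460, g(3.1) ≈ 3.0496, g(3.5) ≈ 3.2404, g(3.9) ≈ 3.4205, g(4.3) ≈ 3.5917.
Sum = Δu · [g(0.7) + g(1.1) + g(1.5) + ...].
Sum ≈ 10.6198.

10.6198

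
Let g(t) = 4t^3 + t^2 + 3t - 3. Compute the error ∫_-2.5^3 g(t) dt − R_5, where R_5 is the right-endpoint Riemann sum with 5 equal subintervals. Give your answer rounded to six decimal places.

Exact integral: ∫_-2.5^3 g(t) dt ≈ 43.77083333.
R_5 = 152.57.
Error ≈ 43.77083333 − 152.57 ≈ -108.799167.

-108.799167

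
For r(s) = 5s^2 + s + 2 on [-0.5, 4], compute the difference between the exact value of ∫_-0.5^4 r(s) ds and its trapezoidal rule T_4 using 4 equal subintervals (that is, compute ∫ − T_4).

-4.74609375

Exact integral: ∫_-0.5^4 r(s) ds = 123.75.
T_4 = 128.49609375.
Error = 123.75 − 128.49609375 = -4.74609375.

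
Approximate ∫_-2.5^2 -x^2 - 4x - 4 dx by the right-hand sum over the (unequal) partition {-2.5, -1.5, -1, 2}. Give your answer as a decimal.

Subinterval widths: 1, 0.5, 3.
Right endpoints: -1.5, -1, 2.
f(-1.5) = -0.25, f(-1) = -1, f(2) = -16.
Sum = Σ Δx_i · f(x_i).
Sum = -48.75.

-48.75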